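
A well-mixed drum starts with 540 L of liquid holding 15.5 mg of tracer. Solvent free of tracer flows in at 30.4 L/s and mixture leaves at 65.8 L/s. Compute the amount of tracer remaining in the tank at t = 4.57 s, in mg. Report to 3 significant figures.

8.00 mg

Let m(t) be the amount of tracer. Volume: V(t) = V₀ + (Q_in − Q_out) t = 540 − 35.400 t; V(4.57) = 378.22 L.
Species balance (pure solvent in): dm/dt = −Q_out · m/V(t).
Separate: dm/m = −Q_out dt/V(t) ⇒ ln(m/m₀) = −(Q_out/(Q_in−Q_out)) ln(V/V₀).
m = m₀ (V₀/V)^(Q_out/(Q_in−Q_out)) = 15.5 × (540/378.22)^(-1.8588) = 7.9961 mg.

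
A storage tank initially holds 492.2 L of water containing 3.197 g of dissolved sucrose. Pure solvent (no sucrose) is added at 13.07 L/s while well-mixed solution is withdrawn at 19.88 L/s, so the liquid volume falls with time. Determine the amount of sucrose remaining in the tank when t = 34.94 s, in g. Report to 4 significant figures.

0.4649 g

Let m(t) be the amount of sucrose. Volume: V(t) = V₀ + (Q_in − Q_out) t = 492.2 − 6.81000 t; V(34.94) = 254.259 L.
Solute balance: dm/dt = 0 − Q_out C = −Q_out m/V(t).
Separate: dm/m = −Q_out dt/V(t) ⇒ ln(m/m₀) = −(Q_out/(Q_in−Q_out)) ln(V/V₀).
m = m₀ (V₀/V)^(Q_out/(Q_in−Q_out)) = 3.197 × (492.2/254.259)^(-2.91924) = 0.464850 g.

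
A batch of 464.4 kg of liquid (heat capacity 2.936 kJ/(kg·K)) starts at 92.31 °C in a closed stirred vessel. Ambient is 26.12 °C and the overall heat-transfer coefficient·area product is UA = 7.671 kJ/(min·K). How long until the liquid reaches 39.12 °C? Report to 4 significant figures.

Lumped-capacitance energy balance: M c_p dT/dt = UA(T_amb − T).
τ = M c_p/UA = 177.745 min; T_ss = T_amb = 26.1200 °C.
T(t) = T_ss + (T₀ − T_ss)e^(−t/τ); set T = 39.12:
t = −τ ln[(T − T_ss)/(T₀ − T_ss)] = −177.745 · ln(0.196404) = 289.293 min.

289.3 min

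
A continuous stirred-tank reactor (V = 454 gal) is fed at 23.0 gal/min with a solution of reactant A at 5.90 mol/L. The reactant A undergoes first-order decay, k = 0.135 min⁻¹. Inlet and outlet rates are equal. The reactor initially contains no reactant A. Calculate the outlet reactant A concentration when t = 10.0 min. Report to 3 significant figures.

Accumulation = in − out − consumed: V dC/dt = Q C_in − Q C − k V C.
dC/dt = (Q/V) C_in − (Q/V + k) C; effective rate a = Q/V + k = 0.050661 + 0.135 = 0.18566 min⁻¹.
C_ss = Q C_in/(Q + kV) = 1.6099 mol/L; C(t) = C_ss + (C₀ − C_ss) e^(−a t).
C(10.0) = 1.6099 + (-1.6099)·e^(−0.18566·10.0) = 1.6099 + (-1.6099)·0.15620 = 1.3584 mol/L.

1.36 mol/L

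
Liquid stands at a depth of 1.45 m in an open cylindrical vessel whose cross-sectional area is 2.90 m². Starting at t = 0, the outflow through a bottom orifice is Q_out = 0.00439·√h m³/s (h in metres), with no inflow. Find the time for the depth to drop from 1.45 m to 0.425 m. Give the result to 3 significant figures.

730 s

Accumulation of liquid (constant cross-section A): A dh/dt = −0.00439 √h.
This is separable: 2 d(√h)/dt = −0.00439/A, so √h = √h₀ − (0.00439/(2A)) t.
t = 2A(√h₀ − √h)/0.00439 = 2·2.90·(√1.45 − √0.425)/0.00439
  = 5.8000 × (1.2042 − 0.65192) / 0.00439 = 729.61 s.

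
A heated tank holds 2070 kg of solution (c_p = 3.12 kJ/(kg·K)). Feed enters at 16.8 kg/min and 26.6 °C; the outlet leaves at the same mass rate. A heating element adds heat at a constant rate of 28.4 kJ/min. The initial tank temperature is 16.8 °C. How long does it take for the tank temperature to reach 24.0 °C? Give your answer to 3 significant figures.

Energy balance: M c_p dT/dt = ṁ c_p (T_in − T) + 28.4.
τ = M/ṁ = 123.21 min; T_ss = T_in + Q̇/(ṁ c_p) = 27.142 °C.
T(t) = T_ss + (T₀ − T_ss) e^(−t/τ). Set T = 24.0:
e^(−t/τ) = (24.0 − 27.142)/(16.8 − 27.142) = 0.30380
t = −123.21 · ln(0.30380) = 146.80 min.

147 min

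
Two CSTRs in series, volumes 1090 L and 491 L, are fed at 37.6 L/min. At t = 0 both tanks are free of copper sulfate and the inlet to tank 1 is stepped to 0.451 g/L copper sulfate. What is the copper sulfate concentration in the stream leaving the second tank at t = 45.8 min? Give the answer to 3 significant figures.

Time constants: τᵢ = Vᵢ/Q for each well-mixed tank.
τ₁ = 1090/37.6 = 28.989 min; τ₂ = 491/37.6 = 13.059 min.
Tank 1: C₁ = C_in(1 − e^(−t/τ₁)). Tank 2 (τ₁ ≠ τ₂): C₂ = C_in[1 − (τ₁ e^(−t/τ₁) − τ₂ e^(−t/τ₂))/(τ₁ − τ₂)].
At t = 45.8: e^(−t/τ₁) = 0.20600, e^(−t/τ₂) = 0.029978.
C₂ = 0.451·[1 − (28.989·0.20600 − 13.059·0.029978)/(15.931)] = 0.451·0.64972 = 0.29302 g/L.

0.293 g/L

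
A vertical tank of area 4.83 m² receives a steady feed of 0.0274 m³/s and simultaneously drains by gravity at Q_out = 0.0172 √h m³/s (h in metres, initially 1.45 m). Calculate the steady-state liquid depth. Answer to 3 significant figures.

A dh/dt = Q_in − 0.0172 √h. Steady state requires inflow = outflow:
Q_in = 0.0172 √h_ss ⇒ √h_ss = 0.0274/0.0172 = 1.5930.
h_ss = 1.5930² = 2.5377 m. (Since h₀ = 1.45 m < h_ss, the level will rise toward this value.)

2.54 m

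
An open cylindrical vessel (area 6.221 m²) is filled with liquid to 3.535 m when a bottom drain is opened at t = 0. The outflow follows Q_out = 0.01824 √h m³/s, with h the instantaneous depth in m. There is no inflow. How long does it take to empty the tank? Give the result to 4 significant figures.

Unsteady balance on liquid volume: A dh/dt = −0.01824 √h.
This is separable: 2 d(√h)/dt = −0.01824/A, so √h = √h₀ − (0.01824/(2A)) t.
Set h = 0: 2√h₀ = (0.01824/A) t_empty ⇒ t_empty = 2A√h₀/0.01824.
t_empty = 2·6.221·√3.535/0.01824 = 12.4420·1.88016/0.01824 = 1282.51 s.

1283 s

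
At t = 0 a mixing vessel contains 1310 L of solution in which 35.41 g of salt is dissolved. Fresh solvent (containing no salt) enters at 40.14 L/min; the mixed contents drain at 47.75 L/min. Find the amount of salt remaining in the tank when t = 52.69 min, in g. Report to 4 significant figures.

3.576 g

Let m(t) be the amount of salt. Volume: V(t) = V₀ + (Q_in − Q_out) t = 1310 − 7.61000 t; V(52.69) = 909.029 L.
No salt enters, so dm/dt = −Q_out · (m/V).
dm/m = −Q_out dt/(V₀ − 7.61000 t); integrating gives ln(m/m₀) = −(Q_out/(Q_in−Q_out)) ln(V/V₀).
m = m₀ (V₀/V)^(Q_out/(Q_in−Q_out)) = 35.41 × (1310/909.029)^(-6.27464) = 3.57587 g.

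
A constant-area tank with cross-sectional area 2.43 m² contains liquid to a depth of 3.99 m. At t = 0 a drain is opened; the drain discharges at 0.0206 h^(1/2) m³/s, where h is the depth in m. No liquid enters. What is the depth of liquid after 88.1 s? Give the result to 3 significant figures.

2.64 m

A dh/dt = −Q_out = −0.0206 √h.
Separate and integrate: 2(√h − √h₀) = −(0.0206/A) t.
√h = √3.99 − 0.0206·88.1/(2·2.43) = 1.9975 − 0.37343 = 1.6241.
h = 1.6241² = 2.6376 m.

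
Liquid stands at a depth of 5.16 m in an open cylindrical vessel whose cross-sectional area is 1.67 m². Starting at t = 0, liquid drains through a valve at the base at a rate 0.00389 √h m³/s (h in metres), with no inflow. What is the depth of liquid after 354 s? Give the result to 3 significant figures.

With no inflow, A dh/dt = −0.00389 √h.
Separate and integrate: 2(√h − √h₀) = −(0.00389/A) t.
√h = √5.16 − 0.00389·354/(2·1.67) = 2.2716 − 0.41229 = 1.8593.
h = 1.8593² = 3.4569 m.

3.46 m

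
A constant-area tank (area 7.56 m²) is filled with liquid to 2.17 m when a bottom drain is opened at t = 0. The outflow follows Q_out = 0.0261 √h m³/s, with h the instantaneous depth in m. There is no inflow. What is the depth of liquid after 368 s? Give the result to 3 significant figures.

A dh/dt = −Q_out = −0.0261 √h.
This is separable: 2 d(√h)/dt = −0.0261/A, so √h = √h₀ − (0.0261/(2A)) t.
√h = √2.17 − 0.0261·368/(2·7.56) = 1.4731 − 0.63524 = 0.83785.
h = 0.83785² = 0.70200 m.

0.702 m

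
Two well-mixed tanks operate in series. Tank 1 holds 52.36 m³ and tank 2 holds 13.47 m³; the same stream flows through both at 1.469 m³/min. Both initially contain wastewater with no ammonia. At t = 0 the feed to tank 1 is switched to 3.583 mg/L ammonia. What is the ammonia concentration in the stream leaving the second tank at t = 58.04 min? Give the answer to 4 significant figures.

Species balance on tank i: dCᵢ/dt = (Cᵢ₋₁ − Cᵢ)/τᵢ with τᵢ = Vᵢ/Q.
τ₁ = 52.36/1.469 = 35.6433 min; τ₂ = 13.47/1.469 = 9.16950 min.
Solving the cascade with C₁(0)=C₂(0)=0 gives C₂(t) = C_in[1 − (τ₁ e^(−t/τ₁) − τ₂ e^(−t/τ₂))/(τ₁ − τ₂)].
At t = 58.04: e^(−t/τ₁) = 0.196252, e^(−t/τ₂) = 0.00178261.
C₂ = 3.583·[1 − (35.6433·0.196252 − 9.16950·0.00178261)/(26.4738)] = 3.583·0.736392 = 2.63849 mg/L.

2.638 mg/L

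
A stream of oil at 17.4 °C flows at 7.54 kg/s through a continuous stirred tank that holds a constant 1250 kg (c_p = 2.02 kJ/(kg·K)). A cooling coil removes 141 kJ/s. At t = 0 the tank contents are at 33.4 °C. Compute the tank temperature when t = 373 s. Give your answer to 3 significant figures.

Heat balance on the well-mixed liquid: M c_p dT/dt = ṁ c_p (T_in − T) − 141.
τ = M/ṁ = 165.78 s; T_ss = T_in − Q̇/(ṁ c_p) = 17.4 − 141/(7.54·2.02) = 8.1424 °C.
This is linear first-order; T(t) = T_ss + (T₀ − T_ss) e^(−t/τ).
T(373) = 8.1424 + (25.258)·e^(−373/165.78) = 8.1424 + (25.258)·0.10541 = 10.805 °C.

10.8 °C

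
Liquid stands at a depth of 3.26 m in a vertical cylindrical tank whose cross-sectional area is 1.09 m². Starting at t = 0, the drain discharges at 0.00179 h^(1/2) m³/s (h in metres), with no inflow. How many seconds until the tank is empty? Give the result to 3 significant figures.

A dh/dt = −Q_out = −0.00179 √h.
This is separable: 2 d(√h)/dt = −0.00179/A, so √h = √h₀ − (0.00179/(2A)) t.
Set h = 0: 2√h₀ = (0.00179/A) t_empty ⇒ t_empty = 2A√h₀/0.00179.
t_empty = 2·1.09·√3.26/0.00179 = 2.1800·1.8055/0.00179 = 2198.9 s.

2200 s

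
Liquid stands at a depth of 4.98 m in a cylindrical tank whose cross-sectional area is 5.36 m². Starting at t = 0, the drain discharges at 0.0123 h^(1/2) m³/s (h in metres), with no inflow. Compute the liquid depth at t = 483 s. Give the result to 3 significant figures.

Accumulation of liquid (constant cross-section A): A dh/dt = −0.0123 √h.
∫ h^(−1/2) dh = −(0.0123/A) ∫ dt, giving 2√h = 2√h₀ − (0.0123/A) t.
√h = √4.98 − 0.0123·483/(2·5.36) = 2.2316 − 0.55419 = 1.6774.
h = 1.6774² = 2.8137 m.

2.81 m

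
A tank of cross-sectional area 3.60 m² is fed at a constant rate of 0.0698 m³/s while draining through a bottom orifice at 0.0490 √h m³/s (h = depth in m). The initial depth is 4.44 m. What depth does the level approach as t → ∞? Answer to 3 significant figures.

2.03 m

A dh/dt = Q_in − 0.0490 √h. Steady state requires inflow = outflow:
Q_in = 0.0490 √h_ss ⇒ √h_ss = 0.0698/0.0490 = 1.4245.
h_ss = 1.4245² = 2.0292 m. (Since h₀ = 4.44 m > h_ss, the level will fall toward this value.)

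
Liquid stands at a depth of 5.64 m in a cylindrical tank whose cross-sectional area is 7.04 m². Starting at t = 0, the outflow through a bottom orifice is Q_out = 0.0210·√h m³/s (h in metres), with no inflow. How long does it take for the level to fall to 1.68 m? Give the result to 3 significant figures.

723 s

With no inflow, A dh/dt = −0.0210 √h.
Separate and integrate: 2(√h − √h₀) = −(0.0210/A) t.
t = 2A(√h₀ − √h)/0.0210 = 2·7.04·(√5.64 − √1.68)/0.0210
  = 14.080 × (2.3749 − 1.2961) / 0.0210 = 723.26 s.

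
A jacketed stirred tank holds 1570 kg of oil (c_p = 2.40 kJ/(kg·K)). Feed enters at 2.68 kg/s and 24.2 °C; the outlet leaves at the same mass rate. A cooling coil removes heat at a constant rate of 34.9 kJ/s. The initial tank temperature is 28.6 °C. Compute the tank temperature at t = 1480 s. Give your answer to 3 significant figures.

19.6 °C

Energy balance: M c_p dT/dt = ṁ c_p (T_in − T) − 34.9.
τ = M/ṁ = 585.82 s; T_ss = T_in − Q̇/(ṁ c_p) = 24.2 − 34.9/(2.68·2.40) = 18.774 °C.
Integrating: T(t) = T_ss + (T₀ − T_ss) e^(−t/τ).
T(1480) = 18.774 + (9.8260)·e^(−1480/585.82) = 18.774 + (9.8260)·0.079949 = 19.560 °C.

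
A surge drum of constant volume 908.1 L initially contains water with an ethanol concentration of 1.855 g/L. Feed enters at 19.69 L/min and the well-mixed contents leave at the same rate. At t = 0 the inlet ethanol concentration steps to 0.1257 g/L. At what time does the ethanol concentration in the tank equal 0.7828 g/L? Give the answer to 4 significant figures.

Species balance on the tank: V dC/dt = Q(C_in − C), so τ = V/Q = 46.1199 min.
C(t) = C_in + (C₀ − C_in) e^(−t/τ). Set C = 0.7828 and solve for t:
e^(−t/τ) = (C − C_in)/(C₀ − C_in) = (0.7828 − 0.1257)/(1.855 − 0.1257) = 0.379980
t = −τ ln(…) = 46.1199 × 0.967636 = 44.6272 min.

44.63 min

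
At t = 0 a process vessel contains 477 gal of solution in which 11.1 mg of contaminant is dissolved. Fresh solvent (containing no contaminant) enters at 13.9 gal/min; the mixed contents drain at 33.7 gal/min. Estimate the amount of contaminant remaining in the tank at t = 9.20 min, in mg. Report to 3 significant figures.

Let m(t) be the amount of contaminant. Volume: V(t) = V₀ + (Q_in − Q_out) t = 477 − 19.800 t; V(9.20) = 294.84 gal.
Solute balance: dm/dt = 0 − Q_out C = −Q_out m/V(t).
dm/m = −Q_out dt/(V₀ − 19.800 t); integrating gives ln(m/m₀) = −(Q_out/(Q_in−Q_out)) ln(V/V₀).
m = m₀ (V₀/V)^(Q_out/(Q_in−Q_out)) = 11.1 × (477/294.84)^(-1.7020) = 4.8946 mg.

4.89 mg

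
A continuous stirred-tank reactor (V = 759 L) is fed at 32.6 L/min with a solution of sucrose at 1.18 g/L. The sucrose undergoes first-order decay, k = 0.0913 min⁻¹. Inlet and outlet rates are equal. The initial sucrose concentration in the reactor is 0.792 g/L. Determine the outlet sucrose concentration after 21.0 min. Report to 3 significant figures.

0.402 g/L

Accumulation = in − out − consumed: V dC/dt = Q C_in − Q C − k V C.
This is linear with rate a = Q/V + k = 0.13425 min⁻¹.
C_ss = Q C_in/(Q + kV) = 0.37752 g/L; C(t) = C_ss + (C₀ − C_ss) e^(−a t).
C(21.0) = 0.37752 + (0.41448)·e^(−0.13425·21.0) = 0.37752 + (0.41448)·0.059649 = 0.40224 g/L.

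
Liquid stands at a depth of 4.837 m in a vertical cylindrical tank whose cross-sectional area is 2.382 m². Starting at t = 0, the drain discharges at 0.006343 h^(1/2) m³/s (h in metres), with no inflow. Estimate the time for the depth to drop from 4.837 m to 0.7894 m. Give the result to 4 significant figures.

984.5 s

With no inflow, A dh/dt = −0.006343 √h.
Separate and integrate: 2(√h − √h₀) = −(0.006343/A) t.
t = 2A(√h₀ − √h)/0.006343 = 2·2.382·(√4.837 − √0.7894)/0.006343
  = 4.76400 × (2.19932 − 0.888482) / 0.006343 = 984.522 s.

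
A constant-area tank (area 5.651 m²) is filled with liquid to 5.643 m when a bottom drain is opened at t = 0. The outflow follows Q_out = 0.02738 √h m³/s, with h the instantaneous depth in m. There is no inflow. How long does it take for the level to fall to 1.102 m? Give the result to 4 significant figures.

547.2 s

With no inflow, A dh/dt = −0.02738 √h.
This is separable: 2 d(√h)/dt = −0.02738/A, so √h = √h₀ − (0.02738/(2A)) t.
t = 2A(√h₀ − √h)/0.02738 = 2·5.651·(√5.643 − √1.102)/0.02738
  = 11.3020 × (2.37550 − 1.04976) / 0.02738 = 547.242 s.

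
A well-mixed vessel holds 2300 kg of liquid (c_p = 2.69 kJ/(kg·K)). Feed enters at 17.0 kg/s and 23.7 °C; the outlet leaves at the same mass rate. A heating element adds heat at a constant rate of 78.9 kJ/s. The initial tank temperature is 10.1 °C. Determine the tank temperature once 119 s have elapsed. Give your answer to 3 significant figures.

M c_p dT/dt = ṁ c_p (T_in − T) + Q̇.
τ = M/ṁ = 135.29 s; T_ss = T_in + Q̇/(ṁ c_p) = 23.7 + 78.9/(17.0·2.69) = 25.425 °C.
T approaches T_ss exponentially: T(t) = T_ss + (T₀ − T_ss) e^(−t/τ).
T(119) = 25.425 + (-15.325)·e^(−119/135.29) = 25.425 + (-15.325)·0.41496 = 19.066 °C.

19.1 °C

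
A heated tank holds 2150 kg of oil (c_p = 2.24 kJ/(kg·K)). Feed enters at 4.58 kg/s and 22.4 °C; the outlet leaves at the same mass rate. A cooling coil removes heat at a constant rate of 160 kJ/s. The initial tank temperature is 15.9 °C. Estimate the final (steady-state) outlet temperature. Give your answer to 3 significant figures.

Energy balance: M c_p dT/dt = ṁ c_p (T_in − T) − 160.
At steady state dT/dt = 0 ⇒ T_ss = T_in − Q̇/(ṁ c_p) = 22.4 − 160/(4.58·2.24) = 6.8042 °C.

6.80 °C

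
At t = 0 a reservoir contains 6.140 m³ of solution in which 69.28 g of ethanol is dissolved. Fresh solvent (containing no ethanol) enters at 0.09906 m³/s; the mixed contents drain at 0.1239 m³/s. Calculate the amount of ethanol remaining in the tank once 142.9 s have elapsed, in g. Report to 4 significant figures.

0.9356 g

Total volume: dV/dt = Q_in − Q_out = -0.0248400 m³/s, so V(t) = 6.140 − 0.0248400 t and V(142.9) = 2.59036 m³.
No ethanol enters, so dm/dt = −Q_out · (m/V).
dm/m = −Q_out dt/(V₀ − 0.0248400 t); integrating gives ln(m/m₀) = −(Q_out/(Q_in−Q_out)) ln(V/V₀).
m = m₀ (V₀/V)^(Q_out/(Q_in−Q_out)) = 69.28 × (6.140/2.59036)^(-4.98792) = 0.935614 g.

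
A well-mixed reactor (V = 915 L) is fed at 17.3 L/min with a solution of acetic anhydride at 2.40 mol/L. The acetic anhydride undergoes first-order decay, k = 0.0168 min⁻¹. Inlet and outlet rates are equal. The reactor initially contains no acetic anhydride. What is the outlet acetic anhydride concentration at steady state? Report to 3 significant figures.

1.27 mol/L

V dC/dt = Q(C_in − C) − k V C.
Steady state (dC/dt = 0): C_ss = Q C_in/(Q + kV) = C_in/(1 + kV/Q).
C_ss = 17.3·2.40/(17.3 + 0.0168·915) = 41.520/32.672 = 1.2708 mol/L.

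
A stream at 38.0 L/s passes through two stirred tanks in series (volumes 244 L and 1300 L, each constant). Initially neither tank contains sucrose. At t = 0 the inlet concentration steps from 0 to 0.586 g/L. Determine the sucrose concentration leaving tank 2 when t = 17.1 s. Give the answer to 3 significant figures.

Each tank obeys Vᵢ dCᵢ/dt = Q(Cᵢ₋₁ − Cᵢ), so τᵢ = Vᵢ/Q.
τ₁ = 244/38.0 = 6.4211 s; τ₂ = 1300/38.0 = 34.211 s.
Tank 1: C₁ = C_in(1 − e^(−t/τ₁)). Tank 2 (τ₁ ≠ τ₂): C₂ = C_in[1 − (τ₁ e^(−t/τ₁) − τ₂ e^(−t/τ₂))/(τ₁ − τ₂)].
At t = 17.1: e^(−t/τ₁) = 0.069731, e^(−t/τ₂) = 0.60662.
C₂ = 0.586·[1 − (6.4211·0.069731 − 34.211·0.60662)/(-27.789)] = 0.586·0.26932 = 0.15782 g/L.

0.158 g/L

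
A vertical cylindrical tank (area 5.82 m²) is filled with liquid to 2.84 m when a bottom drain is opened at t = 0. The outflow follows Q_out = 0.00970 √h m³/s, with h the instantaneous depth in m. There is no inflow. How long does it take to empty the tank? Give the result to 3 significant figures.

With no inflow, A dh/dt = −0.00970 √h.
This is separable: 2 d(√h)/dt = −0.00970/A, so √h = √h₀ − (0.00970/(2A)) t.
Set h = 0: 2√h₀ = (0.00970/A) t_empty ⇒ t_empty = 2A√h₀/0.00970.
t_empty = 2·5.82·√2.84/0.00970 = 11.640·1.6852/0.00970 = 2022.3 s.

2020 s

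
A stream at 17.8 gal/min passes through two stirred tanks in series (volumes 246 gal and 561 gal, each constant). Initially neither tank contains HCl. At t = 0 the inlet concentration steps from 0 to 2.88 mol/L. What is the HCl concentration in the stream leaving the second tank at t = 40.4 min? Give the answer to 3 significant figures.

Each tank obeys Vᵢ dCᵢ/dt = Q(Cᵢ₋₁ − Cᵢ), so τᵢ = Vᵢ/Q.
τ₁ = 246/17.8 = 13.820 min; τ₂ = 561/17.8 = 31.517 min.
Solving the cascade with C₁(0)=C₂(0)=0 gives C₂(t) = C_in[1 − (τ₁ e^(−t/τ₁) − τ₂ e^(−t/τ₂))/(τ₁ − τ₂)].
At t = 40.4: e^(−t/τ₁) = 0.053759, e^(−t/τ₂) = 0.27752.
C₂ = 2.88·[1 − (13.820·0.053759 − 31.517·0.27752)/(-17.697)] = 2.88·0.54773 = 1.5775 mol/L.

1.58 mol/L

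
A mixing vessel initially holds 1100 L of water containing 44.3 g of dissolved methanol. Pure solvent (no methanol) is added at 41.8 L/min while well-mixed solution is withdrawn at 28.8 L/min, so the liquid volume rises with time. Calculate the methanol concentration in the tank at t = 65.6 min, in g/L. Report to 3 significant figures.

0.00636 g/L

Total volume: dV/dt = Q_in − Q_out = 13.000 L/min, so V(t) = 1100 + 13.000 t and V(65.6) = 1952.8 L.
No methanol enters, so dm/dt = −Q_out · (m/V).
dm/m = −Q_out dt/(V₀ + 13.000 t); integrating gives ln(m/m₀) = −(Q_out/(Q_in−Q_out)) ln(V/V₀).
m = m₀ (V₀/V)^(Q_out/(Q_in−Q_out)) = 44.3 × (1100/1952.8)^(2.2154) = 12.422 g.
C = m/V = 12.422/1952.8 = 0.0063610 g/L.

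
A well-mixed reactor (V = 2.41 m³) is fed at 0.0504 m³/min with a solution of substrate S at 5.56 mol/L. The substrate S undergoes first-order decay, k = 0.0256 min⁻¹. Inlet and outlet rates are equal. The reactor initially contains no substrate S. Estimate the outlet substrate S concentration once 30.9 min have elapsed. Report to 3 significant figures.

Species balance: V dC/dt = Q C_in − Q C − k V C.
dC/dt = (Q/V) C_in − (Q/V + k) C; effective rate a = Q/V + k = 0.020913 + 0.0256 = 0.046513 min⁻¹.
C_ss = Q C_in/(Q + kV) = 2.4999 mol/L; C(t) = C_ss + (C₀ − C_ss) e^(−a t).
C(30.9) = 2.4999 + (-2.4999)·e^(−0.046513·30.9) = 2.4999 + (-2.4999)·0.23758 = 1.9059 mol/L.

1.91 mol/L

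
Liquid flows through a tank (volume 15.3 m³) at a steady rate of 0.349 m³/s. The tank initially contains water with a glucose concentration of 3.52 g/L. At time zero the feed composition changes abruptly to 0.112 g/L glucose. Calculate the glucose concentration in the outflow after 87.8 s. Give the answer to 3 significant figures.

0.572 g/L

Accumulation = in − out for the solute gives V dC/dt = Q(C_in − C).
Time constant τ = V/Q = 15.3/0.349 = 43.840 s.
Integrating: C(t) = C_in + (C₀ − C_in) e^(−t/τ).
C(87.8) = 0.112 + (3.52 − 0.112)·e^(−87.8/43.840) = 0.112 + (3.4080)·0.13496 = 0.57195 g/L.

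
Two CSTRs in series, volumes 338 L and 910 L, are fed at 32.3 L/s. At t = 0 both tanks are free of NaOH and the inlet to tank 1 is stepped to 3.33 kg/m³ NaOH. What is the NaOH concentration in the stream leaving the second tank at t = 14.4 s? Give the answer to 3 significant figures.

0.649 kg/m³

Time constants: τᵢ = Vᵢ/Q for each well-mixed tank.
τ₁ = 338/32.3 = 10.464 s; τ₂ = 910/32.3 = 28.173 s.
Solving the cascade with C₁(0)=C₂(0)=0 gives C₂(t) = C_in[1 − (τ₁ e^(−t/τ₁) − τ₂ e^(−t/τ₂))/(τ₁ − τ₂)].
At t = 14.4: e^(−t/τ₁) = 0.25256, e^(−t/τ₂) = 0.59982.
C₂ = 3.33·[1 − (10.464·0.25256 − 28.173·0.59982)/(-17.709)] = 3.33·0.19498 = 0.64928 kg/m³.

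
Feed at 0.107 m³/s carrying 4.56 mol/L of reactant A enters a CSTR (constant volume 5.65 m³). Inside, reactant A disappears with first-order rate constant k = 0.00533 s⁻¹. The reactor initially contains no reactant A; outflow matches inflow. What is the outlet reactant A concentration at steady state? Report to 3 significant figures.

3.56 mol/L

V dC/dt = Q(C_in − C) − k V C.
Steady state (dC/dt = 0): C_ss = Q C_in/(Q + kV) = C_in/(1 + kV/Q).
C_ss = 0.107·4.56/(0.107 + 0.00533·5.65) = 0.48792/0.13711 = 3.5585 mol/L.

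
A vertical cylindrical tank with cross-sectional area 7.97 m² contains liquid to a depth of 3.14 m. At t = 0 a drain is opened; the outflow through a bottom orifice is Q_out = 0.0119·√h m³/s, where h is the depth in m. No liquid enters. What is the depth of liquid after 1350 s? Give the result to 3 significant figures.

A dh/dt = −Q_out = −0.0119 √h.
∫ h^(−1/2) dh = −(0.0119/A) ∫ dt, giving 2√h = 2√h₀ − (0.0119/A) t.
√h = √3.14 − 0.0119·1350/(2·7.97) = 1.7720 − 1.0078 = 0.76416.
h = 0.76416² = 0.58394 m.

0.584 m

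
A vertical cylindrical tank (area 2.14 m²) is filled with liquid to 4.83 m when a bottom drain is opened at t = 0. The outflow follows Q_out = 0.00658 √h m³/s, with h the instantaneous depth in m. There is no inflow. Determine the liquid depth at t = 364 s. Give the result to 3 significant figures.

With no inflow, A dh/dt = −0.00658 √h.
Separate and integrate: 2(√h − √h₀) = −(0.00658/A) t.
√h = √4.83 − 0.00658·364/(2·2.14) = 2.1977 − 0.55961 = 1.6381.
h = 1.6381² = 2.6834 m.

2.68 m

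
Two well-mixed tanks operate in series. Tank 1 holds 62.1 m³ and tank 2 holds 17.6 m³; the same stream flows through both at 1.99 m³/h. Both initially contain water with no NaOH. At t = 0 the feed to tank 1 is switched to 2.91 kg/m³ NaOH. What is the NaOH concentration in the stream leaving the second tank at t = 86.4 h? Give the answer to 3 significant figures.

2.66 kg/m³

Species balance on tank i: dCᵢ/dt = (Cᵢ₋₁ − Cᵢ)/τᵢ with τᵢ = Vᵢ/Q.
τ₁ = 62.1/1.99 = 31.206 h; τ₂ = 17.6/1.99 = 8.8442 h.
Tank 1: C₁ = C_in(1 − e^(−t/τ₁)). Tank 2 (τ₁ ≠ τ₂): C₂ = C_in[1 − (τ₁ e^(−t/τ₁) − τ₂ e^(−t/τ₂))/(τ₁ − τ₂)].
At t = 86.4: e^(−t/τ₁) = 0.062744, e^(−t/τ₂) = 5.7192e-05.
C₂ = 2.91·[1 − (31.206·0.062744 − 8.8442·5.7192e-05)/(22.362)] = 2.91·0.91246 = 2.6553 kg/m³.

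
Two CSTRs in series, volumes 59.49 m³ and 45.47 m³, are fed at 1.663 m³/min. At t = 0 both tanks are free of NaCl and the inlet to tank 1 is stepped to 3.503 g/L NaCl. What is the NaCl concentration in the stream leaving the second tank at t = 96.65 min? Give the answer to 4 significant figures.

Time constants: τᵢ = Vᵢ/Q for each well-mixed tank.
τ₁ = 59.49/1.663 = 35.7727 min; τ₂ = 45.47/1.663 = 27.3422 min.
Tank 1: C₁ = C_in(1 − e^(−t/τ₁)). Tank 2 (τ₁ ≠ τ₂): C₂ = C_in[1 − (τ₁ e^(−t/τ₁) − τ₂ e^(−t/τ₂))/(τ₁ − τ₂)].
At t = 96.65: e^(−t/τ₁) = 0.0670859, e^(−t/τ₂) = 0.0291636.
C₂ = 3.503·[1 − (35.7727·0.0670859 − 27.3422·0.0291636)/(8.43055)] = 3.503·0.809923 = 2.83716 g/L.

2.837 g/L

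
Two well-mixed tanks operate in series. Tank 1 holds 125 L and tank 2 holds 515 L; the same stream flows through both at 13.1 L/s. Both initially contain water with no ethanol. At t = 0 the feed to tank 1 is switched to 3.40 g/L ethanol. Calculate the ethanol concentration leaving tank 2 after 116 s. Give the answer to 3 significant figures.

Each tank obeys Vᵢ dCᵢ/dt = Q(Cᵢ₋₁ − Cᵢ), so τᵢ = Vᵢ/Q.
τ₁ = 125/13.1 = 9.5420 s; τ₂ = 515/13.1 = 39.313 s.
Tank 1: C₁ = C_in(1 − e^(−t/τ₁)). Tank 2 (τ₁ ≠ τ₂): C₂ = C_in[1 − (τ₁ e^(−t/τ₁) − τ₂ e^(−t/τ₂))/(τ₁ − τ₂)].
At t = 116: e^(−t/τ₁) = 5.2525e-06, e^(−t/τ₂) = 0.052304.
C₂ = 3.40·[1 − (9.5420·5.2525e-06 − 39.313·0.052304)/(-29.771)] = 3.40·0.93093 = 3.1652 g/L.

3.17 g/L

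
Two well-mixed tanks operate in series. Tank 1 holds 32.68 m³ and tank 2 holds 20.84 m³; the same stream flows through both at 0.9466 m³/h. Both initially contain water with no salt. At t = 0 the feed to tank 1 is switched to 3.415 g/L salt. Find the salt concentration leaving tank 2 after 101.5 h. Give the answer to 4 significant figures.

2.977 g/L

Each tank obeys Vᵢ dCᵢ/dt = Q(Cᵢ₋₁ − Cᵢ), so τᵢ = Vᵢ/Q.
τ₁ = 32.68/0.9466 = 34.5236 h; τ₂ = 20.84/0.9466 = 22.0156 h.
Tank 1: C₁ = C_in(1 − e^(−t/τ₁)). Tank 2 (τ₁ ≠ τ₂): C₂ = C_in[1 − (τ₁ e^(−t/τ₁) − τ₂ e^(−t/τ₂))/(τ₁ − τ₂)].
At t = 101.5: e^(−t/τ₁) = 0.0528646, e^(−t/τ₂) = 0.00994824.
C₂ = 3.415·[1 − (34.5236·0.0528646 − 22.0156·0.00994824)/(12.5079)] = 3.415·0.871597 = 2.97650 g/L.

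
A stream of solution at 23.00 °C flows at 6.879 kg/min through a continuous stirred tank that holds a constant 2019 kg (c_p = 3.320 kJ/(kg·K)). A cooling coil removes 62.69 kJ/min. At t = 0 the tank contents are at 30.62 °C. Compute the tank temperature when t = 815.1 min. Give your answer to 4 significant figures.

Heat balance on the well-mixed liquid: M c_p dT/dt = ṁ c_p (T_in − T) − 62.69.
τ = M/ṁ = 293.502 min; T_ss = T_in − Q̇/(ṁ c_p) = 23.00 − 62.69/(6.879·3.320) = 20.2550 °C.
T approaches T_ss exponentially: T(t) = T_ss + (T₀ − T_ss) e^(−t/τ).
T(815.1) = 20.2550 + (10.3650)·e^(−815.1/293.502) = 20.2550 + (10.3650)·0.0622154 = 20.8999 °C.

20.90 °C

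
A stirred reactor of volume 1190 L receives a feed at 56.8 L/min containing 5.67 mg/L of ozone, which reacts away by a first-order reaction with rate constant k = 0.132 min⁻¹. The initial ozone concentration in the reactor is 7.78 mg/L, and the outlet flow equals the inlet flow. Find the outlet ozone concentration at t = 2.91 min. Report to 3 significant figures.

5.22 mg/L

Species balance: V dC/dt = Q C_in − Q C − k V C.
dC/dt = (Q/V) C_in − (Q/V + k) C; effective rate a = Q/V + k = 0.047731 + 0.132 = 0.17973 min⁻¹.
C_ss = Q C_in/(Q + kV) = 1.5058 mg/L; C(t) = C_ss + (C₀ − C_ss) e^(−a t).
C(2.91) = 1.5058 + (6.2742)·e^(−0.17973·2.91) = 1.5058 + (6.2742)·0.59273 = 5.2247 mg/L.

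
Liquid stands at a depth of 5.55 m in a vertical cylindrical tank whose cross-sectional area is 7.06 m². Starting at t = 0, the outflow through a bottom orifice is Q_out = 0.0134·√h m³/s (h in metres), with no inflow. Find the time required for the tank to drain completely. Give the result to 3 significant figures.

2480 s

Unsteady balance on liquid volume: A dh/dt = −0.0134 √h.
Separate and integrate: 2(√h − √h₀) = −(0.0134/A) t.
Set h = 0: 2√h₀ = (0.0134/A) t_empty ⇒ t_empty = 2A√h₀/0.0134.
t_empty = 2·7.06·√5.55/0.0134 = 14.120·2.3558/0.0134 = 2482.4 s.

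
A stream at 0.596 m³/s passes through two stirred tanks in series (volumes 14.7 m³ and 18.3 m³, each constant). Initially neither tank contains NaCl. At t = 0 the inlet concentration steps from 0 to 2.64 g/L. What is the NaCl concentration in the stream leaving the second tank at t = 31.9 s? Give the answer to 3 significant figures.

0.849 g/L

Each tank obeys Vᵢ dCᵢ/dt = Q(Cᵢ₋₁ − Cᵢ), so τᵢ = Vᵢ/Q.
τ₁ = 14.7/0.596 = 24.664 s; τ₂ = 18.3/0.596 = 30.705 s.
Solving the cascade with C₁(0)=C₂(0)=0 gives C₂(t) = C_in[1 − (τ₁ e^(−t/τ₁) − τ₂ e^(−t/τ₂))/(τ₁ − τ₂)].
At t = 31.9: e^(−t/τ₁) = 0.27435, e^(−t/τ₂) = 0.35383.
C₂ = 2.64·[1 − (24.664·0.27435 − 30.705·0.35383)/(-6.0403)] = 2.64·0.32160 = 0.84902 g/L.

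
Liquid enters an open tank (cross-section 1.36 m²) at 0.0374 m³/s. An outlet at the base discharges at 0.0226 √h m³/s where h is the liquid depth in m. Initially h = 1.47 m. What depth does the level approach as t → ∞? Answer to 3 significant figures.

2.74 m

Level balance: A dh/dt = 0.0374 − 0.0226 √h. Setting dh/dt = 0:
Q_in = 0.0226 √h_ss ⇒ √h_ss = 0.0374/0.0226 = 1.6549.
h_ss = 1.6549² = 2.7386 m. (Since h₀ = 1.47 m < h_ss, the level will rise toward this value.)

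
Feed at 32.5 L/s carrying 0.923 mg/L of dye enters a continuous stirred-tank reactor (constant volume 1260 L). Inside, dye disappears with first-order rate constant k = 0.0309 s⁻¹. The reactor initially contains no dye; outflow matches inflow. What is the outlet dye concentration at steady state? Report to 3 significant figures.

0.420 mg/L

Species balance: V dC/dt = Q C_in − Q C − k V C.
Steady state (dC/dt = 0): C_ss = Q C_in/(Q + kV) = C_in/(1 + kV/Q).
C_ss = 32.5·0.923/(32.5 + 0.0309·1260) = 29.998/71.434 = 0.41993 mg/L.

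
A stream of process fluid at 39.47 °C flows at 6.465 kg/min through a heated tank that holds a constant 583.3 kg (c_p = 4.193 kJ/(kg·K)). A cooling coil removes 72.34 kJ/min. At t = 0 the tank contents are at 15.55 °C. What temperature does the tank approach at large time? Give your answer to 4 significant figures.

First-law balance (no shaft work): M c_p dT/dt = ṁ c_p (T_in − T) − 72.34.
At steady state dT/dt = 0 ⇒ T_ss = T_in − Q̇/(ṁ c_p) = 39.47 − 72.34/(6.465·4.193) = 36.8014 °C.

36.80 °C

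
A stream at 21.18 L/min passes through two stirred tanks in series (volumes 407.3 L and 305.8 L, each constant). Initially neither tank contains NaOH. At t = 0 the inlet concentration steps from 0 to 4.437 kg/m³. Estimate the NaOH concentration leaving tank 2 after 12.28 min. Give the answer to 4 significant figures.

Time constants: τᵢ = Vᵢ/Q for each well-mixed tank.
τ₁ = 407.3/21.18 = 19.2304 min; τ₂ = 305.8/21.18 = 14.4381 min.
Solving the cascade with C₁(0)=C₂(0)=0 gives C₂(t) = C_in[1 − (τ₁ e^(−t/τ₁) − τ₂ e^(−t/τ₂))/(τ₁ − τ₂)].
At t = 12.28: e^(−t/τ₁) = 0.528046, e^(−t/τ₂) = 0.427191.
C₂ = 4.437·[1 − (19.2304·0.528046 − 14.4381·0.427191)/(4.79226)] = 4.437·0.168097 = 0.745847 kg/m³.

0.7458 kg/m³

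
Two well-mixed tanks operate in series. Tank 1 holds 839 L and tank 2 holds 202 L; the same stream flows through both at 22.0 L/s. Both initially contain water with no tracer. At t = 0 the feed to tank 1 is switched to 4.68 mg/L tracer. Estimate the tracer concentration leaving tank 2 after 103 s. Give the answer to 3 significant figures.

Each tank obeys Vᵢ dCᵢ/dt = Q(Cᵢ₋₁ − Cᵢ), so τᵢ = Vᵢ/Q.
τ₁ = 839/22.0 = 38.136 s; τ₂ = 202/22.0 = 9.1818 s.
Solving the cascade with C₁(0)=C₂(0)=0 gives C₂(t) = C_in[1 − (τ₁ e^(−t/τ₁) − τ₂ e^(−t/τ₂))/(τ₁ − τ₂)].
At t = 103: e^(−t/τ₁) = 0.067149, e^(−t/τ₂) = 1.3433e-05.
C₂ = 4.68·[1 − (38.136·0.067149 − 9.1818·1.3433e-05)/(28.955)] = 4.68·0.91156 = 4.2661 mg/L.

4.27 mg/L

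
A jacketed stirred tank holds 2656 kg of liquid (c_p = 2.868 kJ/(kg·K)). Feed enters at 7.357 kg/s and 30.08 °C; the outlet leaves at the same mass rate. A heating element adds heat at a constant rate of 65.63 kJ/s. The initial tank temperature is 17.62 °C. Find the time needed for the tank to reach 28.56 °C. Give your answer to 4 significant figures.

First-law balance (no shaft work): M c_p dT/dt = ṁ c_p (T_in − T) + 65.63.
τ = M/ṁ = 361.017 s; T_ss = T_in + Q̇/(ṁ c_p) = 33.1904 °C.
T(t) = T_ss + (T₀ − T_ss) e^(−t/τ). Set T = 28.56:
e^(−t/τ) = (28.56 − 33.1904)/(17.62 − 33.1904) = 0.297387
t = −361.017 · ln(0.297387) = 437.813 s.

437.8 s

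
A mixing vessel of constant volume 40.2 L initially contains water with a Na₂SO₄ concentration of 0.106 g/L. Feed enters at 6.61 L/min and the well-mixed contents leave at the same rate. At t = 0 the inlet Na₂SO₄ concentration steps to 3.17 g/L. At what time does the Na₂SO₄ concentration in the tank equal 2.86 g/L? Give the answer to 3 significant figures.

Mass balance on the solute (V constant): V dC/dt = Q(C_in − C), so τ = V/Q = 6.0817 min.
C(t) = C_in + (C₀ − C_in) e^(−t/τ). Set C = 2.86 and solve for t:
e^(−t/τ) = (C − C_in)/(C₀ − C_in) = (2.86 − 3.17)/(0.106 − 3.17) = 0.10117
t = −τ ln(…) = 6.0817 × 2.2909 = 13.933 min.

13.9 min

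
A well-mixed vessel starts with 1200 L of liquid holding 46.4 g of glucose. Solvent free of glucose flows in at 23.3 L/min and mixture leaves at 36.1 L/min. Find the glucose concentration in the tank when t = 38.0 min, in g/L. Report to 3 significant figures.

0.0150 g/L

Total volume: dV/dt = Q_in − Q_out = -12.800 L/min, so V(t) = 1200 − 12.800 t and V(38.0) = 713.60 L.
No glucose enters, so dm/dt = −Q_out · (m/V).
Separate: dm/m = −Q_out dt/V(t) ⇒ ln(m/m₀) = −(Q_out/(Q_in−Q_out)) ln(V/V₀).
m = m₀ (V₀/V)^(Q_out/(Q_in−Q_out)) = 46.4 × (1200/713.60)^(-2.8203) = 10.713 g.
C = m/V = 10.713/713.60 = 0.015012 g/L.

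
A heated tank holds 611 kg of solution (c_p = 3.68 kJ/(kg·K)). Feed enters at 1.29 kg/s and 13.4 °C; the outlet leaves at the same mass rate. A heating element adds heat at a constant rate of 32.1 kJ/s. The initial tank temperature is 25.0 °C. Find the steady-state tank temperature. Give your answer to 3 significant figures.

20.2 °C

M c_p dT/dt = ṁ c_p (T_in − T) + Q̇.
At steady state dT/dt = 0 ⇒ T_ss = T_in + Q̇/(ṁ c_p) = 13.4 + 32.1/(1.29·3.68) = 20.162 °C.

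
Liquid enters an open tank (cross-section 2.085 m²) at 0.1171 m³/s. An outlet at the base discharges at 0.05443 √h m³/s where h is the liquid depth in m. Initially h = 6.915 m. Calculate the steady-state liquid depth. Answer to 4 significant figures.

4.628 m

Mass balance (ρ constant): A dh/dt = Q_in − 0.05443 √h. At steady state dh/dt = 0:
Q_in = 0.05443 √h_ss ⇒ √h_ss = 0.1171/0.05443 = 2.15139.
h_ss = 2.15139² = 4.62847 m. (Since h₀ = 6.915 m > h_ss, the level will fall toward this value.)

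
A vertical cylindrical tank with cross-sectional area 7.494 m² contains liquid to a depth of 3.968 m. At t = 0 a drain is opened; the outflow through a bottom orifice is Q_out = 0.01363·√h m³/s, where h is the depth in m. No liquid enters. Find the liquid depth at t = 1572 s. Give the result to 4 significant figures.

0.3163 m

With no inflow, A dh/dt = −0.01363 √h.
Separate and integrate: 2(√h − √h₀) = −(0.01363/A) t.
√h = √3.968 − 0.01363·1572/(2·7.494) = 1.99198 − 1.42957 = 0.562416.
h = 0.562416² = 0.316312 m.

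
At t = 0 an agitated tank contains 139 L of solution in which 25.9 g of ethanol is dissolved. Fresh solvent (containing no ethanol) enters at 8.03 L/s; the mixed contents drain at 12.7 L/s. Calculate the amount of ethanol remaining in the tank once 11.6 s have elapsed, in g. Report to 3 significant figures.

Let m(t) be the amount of ethanol. Volume: V(t) = V₀ + (Q_in − Q_out) t = 139 − 4.6700 t; V(11.6) = 84.828 L.
No ethanol enters, so dm/dt = −Q_out · (m/V).
dm/m = −Q_out dt/(V₀ − 4.6700 t); integrating gives ln(m/m₀) = −(Q_out/(Q_in−Q_out)) ln(V/V₀).
m = m₀ (V₀/V)^(Q_out/(Q_in−Q_out)) = 25.9 × (139/84.828)^(-2.7195) = 6.7614 g.

6.76 g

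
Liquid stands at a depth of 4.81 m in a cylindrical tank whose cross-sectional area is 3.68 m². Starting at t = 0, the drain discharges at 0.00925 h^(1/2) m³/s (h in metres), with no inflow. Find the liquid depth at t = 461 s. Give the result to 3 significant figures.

2.60 m

A dh/dt = −Q_out = −0.00925 √h.
This is separable: 2 d(√h)/dt = −0.00925/A, so √h = √h₀ − (0.00925/(2A)) t.
√h = √4.81 − 0.00925·461/(2·3.68) = 2.1932 − 0.57938 = 1.6138.
h = 1.6138² = 2.6043 m.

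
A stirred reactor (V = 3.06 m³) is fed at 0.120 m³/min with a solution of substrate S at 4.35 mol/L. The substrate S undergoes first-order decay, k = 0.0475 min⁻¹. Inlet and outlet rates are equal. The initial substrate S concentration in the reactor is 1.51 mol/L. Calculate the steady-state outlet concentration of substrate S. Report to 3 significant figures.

V dC/dt = Q(C_in − C) − k V C.
At steady state: 0 = Q C_in − (Q + kV) C_ss, so C_ss = Q C_in/(Q + kV).
C_ss = 0.120·4.35/(0.120 + 0.0475·3.06) = 0.52200/0.26535 = 1.9672 mol/L.

1.97 mol/L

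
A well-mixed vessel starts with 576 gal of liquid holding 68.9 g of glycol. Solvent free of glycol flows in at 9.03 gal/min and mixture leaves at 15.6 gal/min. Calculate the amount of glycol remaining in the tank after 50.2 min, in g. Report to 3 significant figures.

Total volume: dV/dt = Q_in − Q_out = -6.5700 gal/min, so V(t) = 576 − 6.5700 t and V(50.2) = 246.19 gal.
No glycol enters, so dm/dt = −Q_out · (m/V).
dm/m = −Q_out dt/(V₀ − 6.5700 t); integrating gives ln(m/m₀) = −(Q_out/(Q_in−Q_out)) ln(V/V₀).
m = m₀ (V₀/V)^(Q_out/(Q_in−Q_out)) = 68.9 × (576/246.19)^(-2.3744) = 9.1554 g.

9.16 g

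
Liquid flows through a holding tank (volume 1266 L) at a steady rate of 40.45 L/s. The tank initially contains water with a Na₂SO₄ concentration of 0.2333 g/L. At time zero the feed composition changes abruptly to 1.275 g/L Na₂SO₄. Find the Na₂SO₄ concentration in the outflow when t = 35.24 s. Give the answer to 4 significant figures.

Unsteady species balance (constant V, well mixed): V dC/dt = Q(C_in − C).
Rewrite as dC/dt + C/τ = C_in/τ, τ = V/Q = 31.2979 s.
C approaches C_in exponentially: C(t) = C_in + (C₀ − C_in) e^(−t/τ).
C(35.24) = 1.275 + (0.2333 − 1.275)·e^(−35.24/31.2979) = 1.275 + (-1.04170)·0.324343 = 0.937132 g/L.

0.9371 g/L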